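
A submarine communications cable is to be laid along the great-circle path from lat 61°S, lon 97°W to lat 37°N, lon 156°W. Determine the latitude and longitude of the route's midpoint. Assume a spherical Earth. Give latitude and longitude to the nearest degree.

≈ lat 14°S, lon 134°W

Convert each endpoint to a unit vector on the sphere (x = cos φ cos λ, y = cos φ sin λ, z = sin φ).
The central angle between the endpoints is δ = arccos(p₁·p₂) ≈ 1.904 rad (109.1°).
Interpolate at f = 1/2 with slerp weights a = sin((1−f)δ)/sin δ ≈ 0.862, b = sin(fδ)/sin δ ≈ 0.862.
p = a·p₁ + b·p₂ ≈ (-0.680, -0.695, -0.235); φ = arcsin(p_z) ≈ -13.60°, λ = atan2(p_y, p_x) ≈ -134.38°.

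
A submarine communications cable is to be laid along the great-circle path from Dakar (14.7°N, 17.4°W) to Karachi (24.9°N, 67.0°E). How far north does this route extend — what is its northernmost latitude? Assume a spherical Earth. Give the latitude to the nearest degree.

≈ 27°N

The great circle lies in the plane with unit normal n̂ = (p₁ × p₂)/|p₁ × p₂|.
Here n̂_z ≈ +0.890; the vertex latitude is φ_max = arccos|n̂_z| ≈ 27.2°.
Check via Clairaut: cos φ_max = |cos φ₁| · sin C = cos(14.7°)·sin(66.9°) ≈ 0.890, again giving ≈ 27.2°.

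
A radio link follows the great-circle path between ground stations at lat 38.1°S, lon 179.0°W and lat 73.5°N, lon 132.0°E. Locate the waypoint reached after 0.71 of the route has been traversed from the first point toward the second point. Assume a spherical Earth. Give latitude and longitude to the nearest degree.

Write both endpoints as unit vectors p₁, p₂ with components (cos φ cos λ, cos φ sin λ, sin φ).
The central angle between the endpoints is δ = arccos(p₁·p₂) ≈ 2.032 rad (116.4°).
Interpolate at f = 0.71 with slerp weights a = sin((1−f)δ)/sin δ ≈ 0.621, b = sin(fδ)/sin δ ≈ 1.108.
p = a·p₁ + b·p₂ ≈ (-0.699, 0.225, 0.679); φ = arcsin(p_z) ≈ 42.76°, λ = atan2(p_y, p_x) ≈ 162.13°.

≈ lat 43°N, lon 162°E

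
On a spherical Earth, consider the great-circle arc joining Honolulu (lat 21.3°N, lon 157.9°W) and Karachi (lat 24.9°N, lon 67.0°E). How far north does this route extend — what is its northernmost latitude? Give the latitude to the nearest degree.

≈ 48°N

The great circle lies in the plane with unit normal n̂ = (p₁ × p₂)/|p₁ × p₂|.
Here n̂_z ≈ -0.666; the vertex latitude is φ_max = arccos|n̂_z| ≈ 48.2°.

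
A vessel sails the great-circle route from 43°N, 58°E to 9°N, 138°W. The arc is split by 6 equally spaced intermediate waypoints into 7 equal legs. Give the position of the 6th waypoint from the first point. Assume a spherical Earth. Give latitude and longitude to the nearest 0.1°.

Convert each endpoint to a unit vector on the sphere (x = cos φ cos λ, y = cos φ sin λ, z = sin φ).
The central angle between the endpoints is δ = arccos(p₁·p₂) ≈ 2.199 rad (126.0°).
Interpolate at f = 6/7 with slerp weights a = sin((1−f)δ)/sin δ ≈ 0.382, b = sin(fδ)/sin δ ≈ 1.176.
p = a·p₁ + b·p₂ ≈ (-0.715, -0.540, 0.444); φ = arcsin(p_z) ≈ 26.38°, λ = atan2(p_y, p_x) ≈ -142.93°.

≈ 26.4°N, 142.9°W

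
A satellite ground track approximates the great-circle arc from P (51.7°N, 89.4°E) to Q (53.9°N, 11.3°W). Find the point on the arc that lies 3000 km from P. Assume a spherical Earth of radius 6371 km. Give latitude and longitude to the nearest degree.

Convert each endpoint to a unit vector on the sphere (x = cos φ cos λ, y = cos φ sin λ, z = sin φ).
The central angle between the endpoints is δ = arccos(p₁·p₂) ≈ 0.969 rad (55.5°). The total great-circle distance is δ·R ≈ 0.969 × 6371 ≈ 6172 km, so the target fraction is f = 3000/6172 ≈ 0.486.
Interpolate at f ≈ 0.486 with slerp weights a = sin((1−f)δ)/sin δ ≈ 0.579, b = sin(fδ)/sin δ ≈ 0.550.
p = a·p₁ + b·p₂ ≈ (0.322, 0.296, 0.899); φ = arcsin(p_z) ≈ 64.09°, λ = atan2(p_y, p_x) ≈ 42.57°.

≈ (64°N, 43°E)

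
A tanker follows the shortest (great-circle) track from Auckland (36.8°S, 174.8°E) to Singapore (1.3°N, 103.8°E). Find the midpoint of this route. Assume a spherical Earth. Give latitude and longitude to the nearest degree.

Write both endpoints as unit vectors p₁, p₂ with components (cos φ cos λ, cos φ sin λ, sin φ).
The central angle between the endpoints is δ = arccos(p₁·p₂) ≈ 1.321 rad (75.7°).
Interpolate at f = 1/2 with slerp weights a = sin((1−f)δ)/sin δ ≈ 0.633, b = sin(fδ)/sin δ ≈ 0.633.
p = a·p₁ + b·p₂ ≈ (-0.656, 0.661, -0.365); φ = arcsin(p_z) ≈ -21.40°, λ = atan2(p_y, p_x) ≈ 134.79°.

≈ 21°S, 135°E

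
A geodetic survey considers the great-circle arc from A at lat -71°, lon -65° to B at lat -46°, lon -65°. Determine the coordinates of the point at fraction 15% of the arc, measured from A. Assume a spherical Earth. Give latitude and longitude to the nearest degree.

Write both endpoints as unit vectors p₁, p₂ with components (cos φ cos λ, cos φ sin λ, sin φ).
The central angle between the endpoints is δ = arccos(p₁·p₂) ≈ 0.436 rad (25.0°).
Interpolate at f = 0.15 with slerp weights a = sin((1−f)δ)/sin δ ≈ 0.858, b = sin(fδ)/sin δ ≈ 0.155.
p = a·p₁ + b·p₂ ≈ (0.163, -0.350, -0.922); φ = arcsin(p_z) ≈ -67.25°, λ = atan2(p_y, p_x) ≈ -65.00°.

≈ lat -67°, lon -65°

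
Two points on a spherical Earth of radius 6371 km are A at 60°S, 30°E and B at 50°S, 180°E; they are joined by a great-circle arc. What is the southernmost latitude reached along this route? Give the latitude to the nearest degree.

≈ 80°S

The great circle lies in the plane with unit normal n̂ = (p₁ × p₂)/|p₁ × p₂|.
Here n̂_z ≈ +0.174; the vertex latitude is φ_max = arccos|n̂_z| ≈ 80.0°.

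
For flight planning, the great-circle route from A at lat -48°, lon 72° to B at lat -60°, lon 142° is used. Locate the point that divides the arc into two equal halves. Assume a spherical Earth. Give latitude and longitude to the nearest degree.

From cos δ = sin φ₁ sin φ₂ + cos φ₁ cos φ₂ cos Δλ, the central angle is δ ≈ 0.711 rad (40.7°).
Interpolate at f = 1/2 with slerp weights a = sin((1−f)δ)/sin δ ≈ 0.533, b = sin(fδ)/sin δ ≈ 0.533.
p = a·p₁ + b·p₂ ≈ (-0.100, 0.504, -0.858); φ = arcsin(p_z) ≈ -59.11°, λ = atan2(p_y, p_x) ≈ 101.22°.

≈ lat -59°, lon 101°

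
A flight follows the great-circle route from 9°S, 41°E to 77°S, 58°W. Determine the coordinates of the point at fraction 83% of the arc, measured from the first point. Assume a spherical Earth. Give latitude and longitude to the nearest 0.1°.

≈ 72.8°S, 3.9°W

Write both endpoints as unit vectors p₁, p₂ with components (cos φ cos λ, cos φ sin λ, sin φ).
The central angle between the endpoints is δ = arccos(p₁·p₂) ≈ 1.453 rad (83.2°).
Interpolate at f = 0.83 with slerp weights a = sin((1−f)δ)/sin δ ≈ 0.246, b = sin(fδ)/sin δ ≈ 0.941.
p = a·p₁ + b·p₂ ≈ (0.296, -0.020, -0.955); φ = arcsin(p_z) ≈ -72.76°, λ = atan2(p_y, p_x) ≈ -3.86°.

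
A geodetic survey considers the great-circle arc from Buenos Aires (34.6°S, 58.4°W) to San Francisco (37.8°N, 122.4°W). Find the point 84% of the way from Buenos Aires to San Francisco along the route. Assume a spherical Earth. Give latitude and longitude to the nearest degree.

≈ (27°N, 110°W)

The haversine formula gives a central angle δ ≈ 1.634 rad (93.6°) between the endpoints.
Interpolate at f = 0.84 with slerp weights a = sin((1−f)δ)/sin δ ≈ 0.259, b = sin(fδ)/sin δ ≈ 0.982.
p = a·p₁ + b·p₂ ≈ (-0.304, -0.837, 0.455); φ = arcsin(p_z) ≈ 27.07°, λ = atan2(p_y, p_x) ≈ -109.98°.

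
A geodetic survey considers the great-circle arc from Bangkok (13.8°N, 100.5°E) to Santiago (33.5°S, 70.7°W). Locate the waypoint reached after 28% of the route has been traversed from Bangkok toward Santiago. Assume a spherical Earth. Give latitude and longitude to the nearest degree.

≈ (28°S, 84°E)

Convert each endpoint to a unit vector on the sphere (x = cos φ cos λ, y = cos φ sin λ, z = sin φ).
The central angle between the endpoints is δ = arccos(p₁·p₂) ≈ 2.771 rad (158.7°).
Interpolate at f = 0.28 with slerp weights a = sin((1−f)δ)/sin δ ≈ 2.514, b = sin(fδ)/sin δ ≈ 1.931.
p = a·p₁ + b·p₂ ≈ (0.087, 0.880, -0.466); φ = arcsin(p_z) ≈ -27.79°, λ = atan2(p_y, p_x) ≈ 84.33°.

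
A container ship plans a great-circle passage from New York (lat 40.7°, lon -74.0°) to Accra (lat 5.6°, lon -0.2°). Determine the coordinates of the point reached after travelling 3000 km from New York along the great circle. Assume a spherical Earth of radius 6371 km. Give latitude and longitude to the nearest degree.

The haversine formula gives a central angle δ ≈ 1.293 rad (74.1°) between the endpoints. The total great-circle distance is δ·R ≈ 1.293 × 6371 ≈ 8238 km, so the target fraction is f = 3000/8238 ≈ 0.364.
Interpolate at f ≈ 0.364 with slerp weights a = sin((1−f)δ)/sin δ ≈ 0.762, b = sin(fδ)/sin δ ≈ 0.472.
p = a·p₁ + b·p₂ ≈ (0.629, -0.557, 0.543); φ = arcsin(p_z) ≈ 32.88°, λ = atan2(p_y, p_x) ≈ -41.53°.

≈ lat 33°, lon -42°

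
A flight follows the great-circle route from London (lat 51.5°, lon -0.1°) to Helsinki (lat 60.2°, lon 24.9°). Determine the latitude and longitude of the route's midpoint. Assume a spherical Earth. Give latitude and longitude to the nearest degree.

≈ lat 56°, lon 11°

Write both endpoints as unit vectors p₁, p₂ with components (cos φ cos λ, cos φ sin λ, sin φ).
The central angle between the endpoints is δ = arccos(p₁·p₂) ≈ 0.286 rad (16.4°).
Interpolate at f = 1/2 with slerp weights a = sin((1−f)δ)/sin δ ≈ 0.505, b = sin(fδ)/sin δ ≈ 0.505.
p = a·p₁ + b·p₂ ≈ (0.542, 0.105, 0.834); φ = arcsin(p_z) ≈ 56.48°, λ = atan2(p_y, p_x) ≈ 10.98°.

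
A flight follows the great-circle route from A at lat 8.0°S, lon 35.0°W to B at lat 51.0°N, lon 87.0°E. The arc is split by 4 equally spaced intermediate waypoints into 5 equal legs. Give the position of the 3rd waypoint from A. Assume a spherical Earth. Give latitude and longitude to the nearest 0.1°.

From cos δ = sin φ₁ sin φ₂ + cos φ₁ cos φ₂ cos Δλ, the central angle is δ ≈ 2.025 rad (116.0°).
Interpolate at f = 3/5 with slerp weights a = sin((1−f)δ)/sin δ ≈ 0.806, b = sin(fδ)/sin δ ≈ 1.043.
p = a·p₁ + b·p₂ ≈ (0.688, 0.198, 0.698); φ = arcsin(p_z) ≈ 44.29°, λ = atan2(p_y, p_x) ≈ 16.04°.

≈ lat 44.3°N, lon 16.0°E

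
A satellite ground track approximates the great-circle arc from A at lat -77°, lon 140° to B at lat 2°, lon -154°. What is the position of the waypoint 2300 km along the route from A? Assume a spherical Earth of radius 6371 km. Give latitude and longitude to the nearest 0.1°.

≈ lat -61.6°, lon -177.3°

Convert each endpoint to a unit vector on the sphere (x = cos φ cos λ, y = cos φ sin λ, z = sin φ).
The central angle between the endpoints is δ = arccos(p₁·p₂) ≈ 1.513 rad (86.7°). The total great-circle distance is δ·R ≈ 1.513 × 6371 ≈ 9641 km, so the target fraction is f = 2300/9641 ≈ 0.239.
Interpolate at f ≈ 0.239 with slerp weights a = sin((1−f)δ)/sin δ ≈ 0.915, b = sin(fδ)/sin δ ≈ 0.354.
p = a·p₁ + b·p₂ ≈ (-0.476, -0.023, -0.879); φ = arcsin(p_z) ≈ -61.57°, λ = atan2(p_y, p_x) ≈ -177.27°.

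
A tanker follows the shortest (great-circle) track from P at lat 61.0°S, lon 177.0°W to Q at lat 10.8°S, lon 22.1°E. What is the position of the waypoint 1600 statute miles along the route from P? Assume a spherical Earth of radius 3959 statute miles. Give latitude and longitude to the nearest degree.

From cos δ = sin φ₁ sin φ₂ + cos φ₁ cos φ₂ cos Δλ, the central angle is δ ≈ 1.861 rad (106.6°). The total great-circle distance is δ·R ≈ 1.861 × 3959 ≈ 7368 mi, so the target fraction is f = 1600/7368 ≈ 0.217.
Interpolate at f ≈ 0.217 with slerp weights a = sin((1−f)δ)/sin δ ≈ 1.037, b = sin(fδ)/sin δ ≈ 0.410.
p = a·p₁ + b·p₂ ≈ (-0.128, 0.125, -0.984); φ = arcsin(p_z) ≈ -79.66°, λ = atan2(p_y, p_x) ≈ 135.71°.

≈ lat 80°S, lon 136°E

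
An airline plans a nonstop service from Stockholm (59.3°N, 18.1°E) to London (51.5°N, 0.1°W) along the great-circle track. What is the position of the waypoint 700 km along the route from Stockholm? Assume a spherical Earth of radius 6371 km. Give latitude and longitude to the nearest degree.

Convert each endpoint to a unit vector on the sphere (x = cos φ cos λ, y = cos φ sin λ, z = sin φ).
The central angle between the endpoints is δ = arccos(p₁·p₂) ≈ 0.225 rad (12.9°). The total great-circle distance is δ·R ≈ 0.225 × 6371 ≈ 1432 km, so the target fraction is f = 700/1432 ≈ 0.489.
Interpolate at f ≈ 0.489 with slerp weights a = sin((1−f)δ)/sin δ ≈ 0.514, b = sin(fδ)/sin δ ≈ 0.492.
p = a·p₁ + b·p₂ ≈ (0.556, 0.081, 0.827); φ = arcsin(p_z) ≈ 55.82°, λ = atan2(p_y, p_x) ≈ 8.30°.

≈ (56°N, 8°E)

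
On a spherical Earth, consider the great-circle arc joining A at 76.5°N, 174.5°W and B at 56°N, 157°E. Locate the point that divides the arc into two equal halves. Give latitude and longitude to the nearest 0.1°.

≈ 66.8°N, 165.3°E

The haversine formula gives a central angle δ ≈ 0.401 rad (22.9°) between the endpoints.
Interpolate at f = 1/2 with slerp weights a = sin((1−f)δ)/sin δ ≈ 0.510, b = sin(fδ)/sin δ ≈ 0.510.
p = a·p₁ + b·p₂ ≈ (-0.381, 0.100, 0.919); φ = arcsin(p_z) ≈ 66.79°, λ = atan2(p_y, p_x) ≈ 165.29°.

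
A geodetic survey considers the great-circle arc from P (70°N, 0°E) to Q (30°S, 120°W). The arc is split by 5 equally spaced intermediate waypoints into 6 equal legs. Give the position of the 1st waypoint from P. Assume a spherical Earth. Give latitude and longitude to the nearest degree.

≈ (66°N, 58°W)

Write both endpoints as unit vectors p₁, p₂ with components (cos φ cos λ, cos φ sin λ, sin φ).
The central angle between the endpoints is δ = arccos(p₁·p₂) ≈ 2.237 rad (128.2°).
Interpolate at f = 1/6 with slerp weights a = sin((1−f)δ)/sin δ ≈ 1.218, b = sin(fδ)/sin δ ≈ 0.463.
p = a·p₁ + b·p₂ ≈ (0.216, -0.347, 0.913); φ = arcsin(p_z) ≈ 65.86°, λ = atan2(p_y, p_x) ≈ -58.15°.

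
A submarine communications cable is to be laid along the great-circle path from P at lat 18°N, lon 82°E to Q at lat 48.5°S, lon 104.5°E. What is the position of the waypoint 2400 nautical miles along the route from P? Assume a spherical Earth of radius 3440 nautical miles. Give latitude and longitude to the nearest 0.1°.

≈ lat 20.6°S, lon 92.7°E

Write both endpoints as unit vectors p₁, p₂ with components (cos φ cos λ, cos φ sin λ, sin φ).
The central angle between the endpoints is δ = arccos(p₁·p₂) ≈ 1.212 rad (69.5°). The total great-circle distance is δ·R ≈ 1.212 × 3440 ≈ 4171 nmi, so the target fraction is f = 2400/4171 ≈ 0.575.
Interpolate at f ≈ 0.575 with slerp weights a = sin((1−f)δ)/sin δ ≈ 0.526, b = sin(fδ)/sin δ ≈ 0.686.
p = a·p₁ + b·p₂ ≈ (-0.044, 0.935, -0.351); φ = arcsin(p_z) ≈ -20.57°, λ = atan2(p_y, p_x) ≈ 92.71°.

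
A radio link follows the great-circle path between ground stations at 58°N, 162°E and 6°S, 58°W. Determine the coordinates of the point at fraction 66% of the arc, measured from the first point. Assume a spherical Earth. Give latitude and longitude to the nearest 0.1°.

The haversine formula gives a central angle δ ≈ 2.086 rad (119.5°) between the endpoints.
Interpolate at f = 0.66 with slerp weights a = sin((1−f)δ)/sin δ ≈ 0.748, b = sin(fδ)/sin δ ≈ 1.127.
p = a·p₁ + b·p₂ ≈ (0.217, -0.828, 0.517); φ = arcsin(p_z) ≈ 31.10°, λ = atan2(p_y, p_x) ≈ -75.31°.

≈ 31.1°N, 75.3°W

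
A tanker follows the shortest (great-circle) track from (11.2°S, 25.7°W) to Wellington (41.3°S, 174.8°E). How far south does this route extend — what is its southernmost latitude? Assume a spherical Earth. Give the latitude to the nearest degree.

≈ 72°S

The great circle lies in the plane with unit normal n̂ = (p₁ × p₂)/|p₁ × p₂|.
Here n̂_z ≈ -0.312; the vertex latitude is φ_max = arccos|n̂_z| ≈ 71.8°.
Check via Clairaut: cos φ_max = |cos φ₁| · sin C = cos(11.2°)·sin(161.5°) ≈ 0.312, again giving ≈ 71.8°.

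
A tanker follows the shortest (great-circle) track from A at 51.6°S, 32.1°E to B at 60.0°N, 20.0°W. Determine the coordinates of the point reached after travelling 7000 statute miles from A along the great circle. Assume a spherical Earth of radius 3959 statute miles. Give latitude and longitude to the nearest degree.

≈ 44°N, 6°W

Write both endpoints as unit vectors p₁, p₂ with components (cos φ cos λ, cos φ sin λ, sin φ).
The central angle between the endpoints is δ = arccos(p₁·p₂) ≈ 2.080 rad (119.2°). The total great-circle distance is δ·R ≈ 2.080 × 3959 ≈ 8237 mi, so the target fraction is f = 7000/8237 ≈ 0.850.
Interpolate at f ≈ 0.850 with slerp weights a = sin((1−f)δ)/sin δ ≈ 0.352, b = sin(fδ)/sin δ ≈ 1.123.
p = a·p₁ + b·p₂ ≈ (0.713, -0.076, 0.697); φ = arcsin(p_z) ≈ 44.18°, λ = atan2(p_y, p_x) ≈ -6.08°.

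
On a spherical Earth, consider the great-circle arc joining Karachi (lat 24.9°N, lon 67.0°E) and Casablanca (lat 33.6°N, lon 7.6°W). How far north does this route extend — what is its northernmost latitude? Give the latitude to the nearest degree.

≈ 36°N

The great circle lies in the plane with unit normal n̂ = (p₁ × p₂)/|p₁ × p₂|.
Here n̂_z ≈ -0.808; the vertex latitude is φ_max = arccos|n̂_z| ≈ 36.1°.
Check via Clairaut: cos φ_max = |cos φ₁| · sin C = cos(24.9°)·sin(63.0°) ≈ 0.808, again giving ≈ 36.1°.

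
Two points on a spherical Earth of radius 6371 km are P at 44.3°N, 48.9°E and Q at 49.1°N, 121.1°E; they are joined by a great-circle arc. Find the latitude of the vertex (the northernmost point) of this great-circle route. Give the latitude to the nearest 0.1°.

The great circle lies in the plane with unit normal n̂ = (p₁ × p₂)/|p₁ × p₂|.
Here n̂_z ≈ +0.602; the vertex latitude is φ_max = arccos|n̂_z| ≈ 53.0°.
Check via Clairaut: cos φ_max = |cos φ₁| · sin C = cos(44.3°)·sin(57.2°) ≈ 0.602, again giving ≈ 53.0°.

≈ 53.0°N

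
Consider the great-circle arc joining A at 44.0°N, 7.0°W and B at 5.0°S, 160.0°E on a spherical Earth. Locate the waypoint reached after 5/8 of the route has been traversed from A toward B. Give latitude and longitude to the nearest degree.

≈ 45°N, 144°E

Write both endpoints as unit vectors p₁, p₂ with components (cos φ cos λ, cos φ sin λ, sin φ).
The central angle between the endpoints is δ = arccos(p₁·p₂) ≈ 2.432 rad (139.4°).
Interpolate at f = 5/8 with slerp weights a = sin((1−f)δ)/sin δ ≈ 1.214, b = sin(fδ)/sin δ ≈ 1.533.
p = a·p₁ + b·p₂ ≈ (-0.569, 0.416, 0.710); φ = arcsin(p_z) ≈ 45.21°, λ = atan2(p_y, p_x) ≈ 143.81°.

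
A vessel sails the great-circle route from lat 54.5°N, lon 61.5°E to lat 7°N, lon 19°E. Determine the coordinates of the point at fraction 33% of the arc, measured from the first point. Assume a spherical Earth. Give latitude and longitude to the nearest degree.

≈ lat 41°N, lon 41°E

The haversine formula gives a central angle δ ≈ 1.019 rad (58.4°) between the endpoints.
Interpolate at f = 0.33 with slerp weights a = sin((1−f)δ)/sin δ ≈ 0.741, b = sin(fδ)/sin δ ≈ 0.387.
p = a·p₁ + b·p₂ ≈ (0.569, 0.503, 0.650); φ = arcsin(p_z) ≈ 40.57°, λ = atan2(p_y, p_x) ≈ 41.50°.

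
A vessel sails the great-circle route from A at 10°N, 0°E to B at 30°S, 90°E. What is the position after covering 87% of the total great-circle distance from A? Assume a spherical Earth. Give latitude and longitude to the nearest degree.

Write both endpoints as unit vectors p₁, p₂ with components (cos φ cos λ, cos φ sin λ, sin φ).
The central angle between the endpoints is δ = arccos(p₁·p₂) ≈ 1.658 rad (95.0°).
Interpolate at f = 0.87 with slerp weights a = sin((1−f)δ)/sin δ ≈ 0.215, b = sin(fδ)/sin δ ≈ 0.996.
p = a·p₁ + b·p₂ ≈ (0.211, 0.862, -0.460); φ = arcsin(p_z) ≈ -27.42°, λ = atan2(p_y, p_x) ≈ 76.22°.

≈ 27°S, 76°E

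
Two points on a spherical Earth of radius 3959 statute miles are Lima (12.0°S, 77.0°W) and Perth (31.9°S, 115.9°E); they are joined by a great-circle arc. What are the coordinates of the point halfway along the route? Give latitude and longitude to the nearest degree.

≈ (72°S, 129°W)

The haversine formula gives a central angle δ ≈ 2.346 rad (134.4°) between the endpoints.
Interpolate at f = 1/2 with slerp weights a = sin((1−f)δ)/sin δ ≈ 1.290, b = sin(fδ)/sin δ ≈ 1.290.
p = a·p₁ + b·p₂ ≈ (-0.195, -0.244, -0.950); φ = arcsin(p_z) ≈ -71.80°, λ = atan2(p_y, p_x) ≈ -128.53°.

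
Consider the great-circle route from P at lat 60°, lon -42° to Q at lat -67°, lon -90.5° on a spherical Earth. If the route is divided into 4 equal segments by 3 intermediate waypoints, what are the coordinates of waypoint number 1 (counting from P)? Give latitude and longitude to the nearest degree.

Write both endpoints as unit vectors p₁, p₂ with components (cos φ cos λ, cos φ sin λ, sin φ).
The central angle between the endpoints is δ = arccos(p₁·p₂) ≈ 2.302 rad (131.9°).
Interpolate at f = 1/4 with slerp weights a = sin((1−f)δ)/sin δ ≈ 1.327, b = sin(fδ)/sin δ ≈ 0.731.
p = a·p₁ + b·p₂ ≈ (0.491, -0.730, 0.476); φ = arcsin(p_z) ≈ 28.45°, λ = atan2(p_y, p_x) ≈ -56.08°.

≈ lat 28°, lon -56°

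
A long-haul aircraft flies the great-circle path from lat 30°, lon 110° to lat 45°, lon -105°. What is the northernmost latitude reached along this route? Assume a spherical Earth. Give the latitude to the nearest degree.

The great circle lies in the plane with unit normal n̂ = (p₁ × p₂)/|p₁ × p₂|.
Here n̂_z ≈ +0.355; the vertex latitude is φ_max = arccos|n̂_z| ≈ 69.2°.
Check via Clairaut: cos φ_max = |cos φ₁| · sin C = cos(30.0°)·sin(24.2°) ≈ 0.355, again giving ≈ 69.2°.

≈ 69°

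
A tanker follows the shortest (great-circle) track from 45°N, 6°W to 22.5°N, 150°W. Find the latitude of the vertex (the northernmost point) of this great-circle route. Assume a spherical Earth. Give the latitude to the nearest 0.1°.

The great circle lies in the plane with unit normal n̂ = (p₁ × p₂)/|p₁ × p₂|.
Here n̂_z ≈ -0.397; the vertex latitude is φ_max = arccos|n̂_z| ≈ 66.6°.
Check via Clairaut: cos φ_max = |cos φ₁| · sin C = cos(45.0°)·sin(34.2°) ≈ 0.397, again giving ≈ 66.6°.

≈ 66.6°N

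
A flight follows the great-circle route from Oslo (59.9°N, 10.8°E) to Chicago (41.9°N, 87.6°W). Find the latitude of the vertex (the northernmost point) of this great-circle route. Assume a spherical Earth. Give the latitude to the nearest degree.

≈ 64°N

The great circle lies in the plane with unit normal n̂ = (p₁ × p₂)/|p₁ × p₂|.
Here n̂_z ≈ -0.433; the vertex latitude is φ_max = arccos|n̂_z| ≈ 64.3°.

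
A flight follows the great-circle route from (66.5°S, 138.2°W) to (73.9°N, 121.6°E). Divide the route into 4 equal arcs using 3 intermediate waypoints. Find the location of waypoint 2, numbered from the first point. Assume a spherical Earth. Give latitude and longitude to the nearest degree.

≈ (6°N, 176°W)

Write both endpoints as unit vectors p₁, p₂ with components (cos φ cos λ, cos φ sin λ, sin φ).
The central angle between the endpoints is δ = arccos(p₁·p₂) ≈ 2.692 rad (154.2°).
Interpolate at f = 2/4 with slerp weights a = sin((1−f)δ)/sin δ ≈ 2.244, b = sin(fδ)/sin δ ≈ 2.244.
p = a·p₁ + b·p₂ ≈ (-0.993, -0.066, 0.098); φ = arcsin(p_z) ≈ 5.63°, λ = atan2(p_y, p_x) ≈ -176.18°.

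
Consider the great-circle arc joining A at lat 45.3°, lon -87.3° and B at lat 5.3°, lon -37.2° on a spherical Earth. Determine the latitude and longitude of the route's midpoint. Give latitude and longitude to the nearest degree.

≈ lat 27°, lon -58°

From cos δ = sin φ₁ sin φ₂ + cos φ₁ cos φ₂ cos Δλ, the central angle is δ ≈ 1.030 rad (59.0°).
Interpolate at f = 1/2 with slerp weights a = sin((1−f)δ)/sin δ ≈ 0.575, b = sin(fδ)/sin δ ≈ 0.575.
p = a·p₁ + b·p₂ ≈ (0.475, -0.750, 0.461); φ = arcsin(p_z) ≈ 27.48°, λ = atan2(p_y, p_x) ≈ -57.65°.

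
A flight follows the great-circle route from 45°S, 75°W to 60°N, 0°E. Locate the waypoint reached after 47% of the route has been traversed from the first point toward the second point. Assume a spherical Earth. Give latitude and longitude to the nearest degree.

≈ 6°N, 46°W

Write both endpoints as unit vectors p₁, p₂ with components (cos φ cos λ, cos φ sin λ, sin φ).
The central angle between the endpoints is δ = arccos(p₁·p₂) ≈ 2.119 rad (121.4°).
Interpolate at f = 0.47 with slerp weights a = sin((1−f)δ)/sin δ ≈ 1.056, b = sin(fδ)/sin δ ≈ 0.983.
p = a·p₁ + b·p₂ ≈ (0.685, -0.721, 0.105); φ = arcsin(p_z) ≈ 6.01°, λ = atan2(p_y, p_x) ≈ -46.48°.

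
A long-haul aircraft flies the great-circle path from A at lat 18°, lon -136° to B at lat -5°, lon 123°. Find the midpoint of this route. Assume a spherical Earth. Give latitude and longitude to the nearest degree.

≈ lat 10°, lon 172°

Convert each endpoint to a unit vector on the sphere (x = cos φ cos λ, y = cos φ sin λ, z = sin φ).
The central angle between the endpoints is δ = arccos(p₁·p₂) ≈ 1.780 rad (102.0°).
Interpolate at f = 1/2 with slerp weights a = sin((1−f)δ)/sin δ ≈ 0.794, b = sin(fδ)/sin δ ≈ 0.794.
p = a·p₁ + b·p₂ ≈ (-0.974, 0.139, 0.176); φ = arcsin(p_z) ≈ 10.15°, λ = atan2(p_y, p_x) ≈ 171.89°.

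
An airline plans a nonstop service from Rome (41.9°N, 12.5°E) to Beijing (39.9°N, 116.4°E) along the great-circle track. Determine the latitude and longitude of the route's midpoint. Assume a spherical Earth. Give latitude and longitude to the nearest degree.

From cos δ = sin φ₁ sin φ₂ + cos φ₁ cos φ₂ cos Δλ, the central angle is δ ≈ 1.275 rad (73.1°).
Interpolate at f = 1/2 with slerp weights a = sin((1−f)δ)/sin δ ≈ 0.622, b = sin(fδ)/sin δ ≈ 0.622.
p = a·p₁ + b·p₂ ≈ (0.240, 0.528, 0.815); φ = arcsin(p_z) ≈ 54.56°, λ = atan2(p_y, p_x) ≈ 65.56°.

≈ (55°N, 66°E)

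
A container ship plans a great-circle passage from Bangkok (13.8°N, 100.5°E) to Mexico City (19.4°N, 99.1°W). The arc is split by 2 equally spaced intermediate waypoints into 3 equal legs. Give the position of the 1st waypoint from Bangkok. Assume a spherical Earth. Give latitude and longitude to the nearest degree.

Convert each endpoint to a unit vector on the sphere (x = cos φ cos λ, y = cos φ sin λ, z = sin φ).
The central angle between the endpoints is δ = arccos(p₁·p₂) ≈ 2.471 rad (141.6°).
Interpolate at f = 1/3 with slerp weights a = sin((1−f)δ)/sin δ ≈ 1.605, b = sin(fδ)/sin δ ≈ 1.181.
p = a·p₁ + b·p₂ ≈ (-0.460, 0.433, 0.775); φ = arcsin(p_z) ≈ 50.83°, λ = atan2(p_y, p_x) ≈ 136.78°.

≈ 51°N, 137°E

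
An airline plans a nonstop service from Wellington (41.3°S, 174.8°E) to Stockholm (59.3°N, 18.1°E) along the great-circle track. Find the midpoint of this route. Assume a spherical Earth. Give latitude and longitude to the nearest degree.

Convert each endpoint to a unit vector on the sphere (x = cos φ cos λ, y = cos φ sin λ, z = sin φ).
The central angle between the endpoints is δ = arccos(p₁·p₂) ≈ 2.738 rad (156.9°).
Interpolate at f = 1/2 with slerp weights a = sin((1−f)δ)/sin δ ≈ 2.497, b = sin(fδ)/sin δ ≈ 2.497.
p = a·p₁ + b·p₂ ≈ (-0.656, 0.566, 0.499); φ = arcsin(p_z) ≈ 29.93°, λ = atan2(p_y, p_x) ≈ 139.23°.

≈ (30°N, 139°E)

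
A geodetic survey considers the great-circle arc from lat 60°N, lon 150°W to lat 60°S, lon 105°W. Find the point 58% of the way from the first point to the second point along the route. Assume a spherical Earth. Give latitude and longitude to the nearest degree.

≈ lat 10°S, lon 125°W

Convert each endpoint to a unit vector on the sphere (x = cos φ cos λ, y = cos φ sin λ, z = sin φ).
The central angle between the endpoints is δ = arccos(p₁·p₂) ≈ 2.181 rad (125.0°).
Interpolate at f = 0.58 with slerp weights a = sin((1−f)δ)/sin δ ≈ 0.968, b = sin(fδ)/sin δ ≈ 1.164.
p = a·p₁ + b·p₂ ≈ (-0.570, -0.804, -0.170); φ = arcsin(p_z) ≈ -9.76°, λ = atan2(p_y, p_x) ≈ -125.32°.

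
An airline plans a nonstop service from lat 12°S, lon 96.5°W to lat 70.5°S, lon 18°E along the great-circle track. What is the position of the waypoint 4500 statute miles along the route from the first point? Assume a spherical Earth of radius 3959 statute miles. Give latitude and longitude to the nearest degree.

Write both endpoints as unit vectors p₁, p₂ with components (cos φ cos λ, cos φ sin λ, sin φ).
The central angle between the endpoints is δ = arccos(p₁·p₂) ≈ 1.510 rad (86.5°). The total great-circle distance is δ·R ≈ 1.510 × 3959 ≈ 5979 mi, so the target fraction is f = 4500/5979 ≈ 0.753.
Interpolate at f ≈ 0.753 with slerp weights a = sin((1−f)δ)/sin δ ≈ 0.366, b = sin(fδ)/sin δ ≈ 0.909.
p = a·p₁ + b·p₂ ≈ (0.248, -0.262, -0.933); φ = arcsin(p_z) ≈ -68.87°, λ = atan2(p_y, p_x) ≈ -46.51°.

≈ lat 69°S, lon 47°W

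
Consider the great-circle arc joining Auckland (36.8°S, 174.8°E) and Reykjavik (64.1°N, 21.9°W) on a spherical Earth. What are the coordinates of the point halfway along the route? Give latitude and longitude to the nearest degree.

≈ 37°N, 167°W

Write both endpoints as unit vectors p₁, p₂ with components (cos φ cos λ, cos φ sin λ, sin φ).
The central angle between the endpoints is δ = arccos(p₁·p₂) ≈ 2.634 rad (150.9°).
Interpolate at f = 1/2 with slerp weights a = sin((1−f)δ)/sin δ ≈ 1.991, b = sin(fδ)/sin δ ≈ 1.991.
p = a·p₁ + b·p₂ ≈ (-0.781, -0.180, 0.598); φ = arcsin(p_z) ≈ 36.75°, λ = atan2(p_y, p_x) ≈ -167.03°.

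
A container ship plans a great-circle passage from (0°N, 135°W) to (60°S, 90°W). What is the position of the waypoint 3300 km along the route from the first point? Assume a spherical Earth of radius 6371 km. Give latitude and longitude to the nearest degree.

≈ (27°S, 123°W)

Convert each endpoint to a unit vector on the sphere (x = cos φ cos λ, y = cos φ sin λ, z = sin φ).
The central angle between the endpoints is δ = arccos(p₁·p₂) ≈ 1.209 rad (69.3°). The total great-circle distance is δ·R ≈ 1.209 × 6371 ≈ 7705 km, so the target fraction is f = 3300/7705 ≈ 0.428.
Interpolate at f ≈ 0.428 with slerp weights a = sin((1−f)δ)/sin δ ≈ 0.682, b = sin(fδ)/sin δ ≈ 0.529.
p = a·p₁ + b·p₂ ≈ (-0.482, -0.747, -0.458); φ = arcsin(p_z) ≈ -27.28°, λ = atan2(p_y, p_x) ≈ -122.84°.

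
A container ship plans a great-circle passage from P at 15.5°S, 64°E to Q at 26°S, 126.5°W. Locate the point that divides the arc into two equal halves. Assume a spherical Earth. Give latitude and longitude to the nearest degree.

Convert each endpoint to a unit vector on the sphere (x = cos φ cos λ, y = cos φ sin λ, z = sin φ).
The central angle between the endpoints is δ = arccos(p₁·p₂) ≈ 2.396 rad (137.3°).
Interpolate at f = 1/2 with slerp weights a = sin((1−f)δ)/sin δ ≈ 1.372, b = sin(fδ)/sin δ ≈ 1.372.
p = a·p₁ + b·p₂ ≈ (-0.154, 0.197, -0.968); φ = arcsin(p_z) ≈ -75.52°, λ = atan2(p_y, p_x) ≈ 128.00°.

≈ 76°S, 128°E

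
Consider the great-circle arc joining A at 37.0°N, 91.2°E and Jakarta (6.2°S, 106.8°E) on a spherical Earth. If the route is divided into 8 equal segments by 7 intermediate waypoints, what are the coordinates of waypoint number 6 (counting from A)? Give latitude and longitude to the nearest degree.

≈ 5°N, 103°E

The haversine formula gives a central angle δ ≈ 0.796 rad (45.6°) between the endpoints.
Interpolate at f = 6/8 with slerp weights a = sin((1−f)δ)/sin δ ≈ 0.277, b = sin(fδ)/sin δ ≈ 0.787.
p = a·p₁ + b·p₂ ≈ (-0.231, 0.970, 0.082); φ = arcsin(p_z) ≈ 4.68°, λ = atan2(p_y, p_x) ≈ 103.38°.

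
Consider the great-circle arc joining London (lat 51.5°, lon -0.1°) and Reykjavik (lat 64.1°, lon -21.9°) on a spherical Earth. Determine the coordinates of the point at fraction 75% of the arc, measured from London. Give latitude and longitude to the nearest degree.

≈ lat 61°, lon -15°

Convert each endpoint to a unit vector on the sphere (x = cos φ cos λ, y = cos φ sin λ, z = sin φ).
The central angle between the endpoints is δ = arccos(p₁·p₂) ≈ 0.296 rad (17.0°).
Interpolate at f = 0.75 with slerp weights a = sin((1−f)δ)/sin δ ≈ 0.253, b = sin(fδ)/sin δ ≈ 0.755.
p = a·p₁ + b·p₂ ≈ (0.464, -0.123, 0.877); φ = arcsin(p_z) ≈ 61.33°, λ = atan2(p_y, p_x) ≈ -14.89°.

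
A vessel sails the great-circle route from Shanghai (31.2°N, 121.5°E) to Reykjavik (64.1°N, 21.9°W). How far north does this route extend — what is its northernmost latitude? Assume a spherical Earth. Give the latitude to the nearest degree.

≈ 77°N

The great circle lies in the plane with unit normal n̂ = (p₁ × p₂)/|p₁ × p₂|.
Here n̂_z ≈ -0.226; the vertex latitude is φ_max = arccos|n̂_z| ≈ 76.9°.
Check via Clairaut: cos φ_max = |cos φ₁| · sin C = cos(31.2°)·sin(15.3°) ≈ 0.226, again giving ≈ 76.9°.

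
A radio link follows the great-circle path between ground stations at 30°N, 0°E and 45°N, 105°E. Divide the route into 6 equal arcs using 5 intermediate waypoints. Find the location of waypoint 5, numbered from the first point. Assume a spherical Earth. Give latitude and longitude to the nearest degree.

The haversine formula gives a central angle δ ≈ 1.374 rad (78.8°) between the endpoints.
Interpolate at f = 5/6 with slerp weights a = sin((1−f)δ)/sin δ ≈ 0.232, b = sin(fδ)/sin δ ≈ 0.929.
p = a·p₁ + b·p₂ ≈ (0.031, 0.634, 0.772); φ = arcsin(p_z) ≈ 50.58°, λ = atan2(p_y, p_x) ≈ 87.24°.

≈ 51°N, 87°E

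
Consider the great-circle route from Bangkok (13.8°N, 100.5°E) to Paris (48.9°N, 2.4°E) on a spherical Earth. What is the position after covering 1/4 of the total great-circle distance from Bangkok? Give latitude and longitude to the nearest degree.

From cos δ = sin φ₁ sin φ₂ + cos φ₁ cos φ₂ cos Δλ, the central angle is δ ≈ 1.481 rad (84.8°).
Interpolate at f = 1/4 with slerp weights a = sin((1−f)δ)/sin δ ≈ 0.900, b = sin(fδ)/sin δ ≈ 0.363.
p = a·p₁ + b·p₂ ≈ (0.079, 0.869, 0.488); φ = arcsin(p_z) ≈ 29.23°, λ = atan2(p_y, p_x) ≈ 84.78°.

≈ 29°N, 85°E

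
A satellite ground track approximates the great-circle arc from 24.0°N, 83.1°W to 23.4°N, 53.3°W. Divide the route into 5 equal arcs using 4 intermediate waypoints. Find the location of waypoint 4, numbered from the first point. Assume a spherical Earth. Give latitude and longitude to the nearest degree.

≈ 24°N, 59°W

Convert each endpoint to a unit vector on the sphere (x = cos φ cos λ, y = cos φ sin λ, z = sin φ).
The central angle between the endpoints is δ = arccos(p₁·p₂) ≈ 0.475 rad (27.2°).
Interpolate at f = 4/5 with slerp weights a = sin((1−f)δ)/sin δ ≈ 0.207, b = sin(fδ)/sin δ ≈ 0.811.
p = a·p₁ + b·p₂ ≈ (0.468, -0.785, 0.406); φ = arcsin(p_z) ≈ 23.98°, λ = atan2(p_y, p_x) ≈ -59.22°.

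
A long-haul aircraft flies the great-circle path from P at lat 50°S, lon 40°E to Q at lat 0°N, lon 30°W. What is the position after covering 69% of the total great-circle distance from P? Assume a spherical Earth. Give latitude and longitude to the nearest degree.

≈ lat 19°S, lon 15°W

From cos δ = sin φ₁ sin φ₂ + cos φ₁ cos φ₂ cos Δλ, the central angle is δ ≈ 1.349 rad (77.3°).
Interpolate at f = 0.69 with slerp weights a = sin((1−f)δ)/sin δ ≈ 0.416, b = sin(fδ)/sin δ ≈ 0.822.
p = a·p₁ + b·p₂ ≈ (0.917, -0.239, -0.319); φ = arcsin(p_z) ≈ -18.60°, λ = atan2(p_y, p_x) ≈ -14.61°.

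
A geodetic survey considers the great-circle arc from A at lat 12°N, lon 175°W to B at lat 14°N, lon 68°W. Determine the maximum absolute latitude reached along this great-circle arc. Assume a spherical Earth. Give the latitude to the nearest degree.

The great circle lies in the plane with unit normal n̂ = (p₁ × p₂)/|p₁ × p₂|.
Here n̂_z ≈ +0.932; the vertex latitude is φ_max = arccos|n̂_z| ≈ 21.3°.
Check via Clairaut: cos φ_max = |cos φ₁| · sin C = cos(12.0°)·sin(72.3°) ≈ 0.932, again giving ≈ 21.3°.

≈ 21°N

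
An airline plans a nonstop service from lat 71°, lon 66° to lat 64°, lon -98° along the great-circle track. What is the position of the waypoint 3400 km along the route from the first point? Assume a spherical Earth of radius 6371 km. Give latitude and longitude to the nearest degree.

From cos δ = sin φ₁ sin φ₂ + cos φ₁ cos φ₂ cos Δλ, the central angle is δ ≈ 0.778 rad (44.6°). The total great-circle distance is δ·R ≈ 0.778 × 6371 ≈ 4954 km, so the target fraction is f = 3400/4954 ≈ 0.686.
Interpolate at f ≈ 0.686 with slerp weights a = sin((1−f)δ)/sin δ ≈ 0.344, b = sin(fδ)/sin δ ≈ 0.725.
p = a·p₁ + b·p₂ ≈ (0.001, -0.212, 0.977); φ = arcsin(p_z) ≈ 77.74°, λ = atan2(p_y, p_x) ≈ -89.64°.

≈ lat 78°, lon -90°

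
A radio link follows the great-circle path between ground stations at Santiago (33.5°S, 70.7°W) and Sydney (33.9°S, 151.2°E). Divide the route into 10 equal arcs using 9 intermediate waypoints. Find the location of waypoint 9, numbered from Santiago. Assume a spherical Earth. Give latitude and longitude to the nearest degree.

From cos δ = sin φ₁ sin φ₂ + cos φ₁ cos φ₂ cos Δλ, the central angle is δ ≈ 1.780 rad (102.0°).
Interpolate at f = 9/10 with slerp weights a = sin((1−f)δ)/sin δ ≈ 0.181, b = sin(fδ)/sin δ ≈ 1.022.
p = a·p₁ + b·p₂ ≈ (-0.693, 0.266, -0.670); φ = arcsin(p_z) ≈ -42.05°, λ = atan2(p_y, p_x) ≈ 159.00°.

≈ (42°S, 159°E)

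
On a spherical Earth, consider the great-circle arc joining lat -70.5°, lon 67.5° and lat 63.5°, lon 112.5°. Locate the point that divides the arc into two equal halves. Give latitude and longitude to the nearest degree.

Convert each endpoint to a unit vector on the sphere (x = cos φ cos λ, y = cos φ sin λ, z = sin φ).
The central angle between the endpoints is δ = arccos(p₁·p₂) ≈ 2.401 rad (137.6°).
Interpolate at f = 1/2 with slerp weights a = sin((1−f)δ)/sin δ ≈ 1.382, b = sin(fδ)/sin δ ≈ 1.382.
p = a·p₁ + b·p₂ ≈ (-0.059, 0.996, -0.066); φ = arcsin(p_z) ≈ -3.78°, λ = atan2(p_y, p_x) ≈ 93.42°.

≈ lat -4°, lon 93°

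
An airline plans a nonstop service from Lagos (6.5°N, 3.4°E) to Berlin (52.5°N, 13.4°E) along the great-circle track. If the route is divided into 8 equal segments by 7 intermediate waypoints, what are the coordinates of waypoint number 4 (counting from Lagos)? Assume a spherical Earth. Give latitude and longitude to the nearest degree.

≈ 30°N, 7°E

Convert each endpoint to a unit vector on the sphere (x = cos φ cos λ, y = cos φ sin λ, z = sin φ).
The central angle between the endpoints is δ = arccos(p₁·p₂) ≈ 0.816 rad (46.7°).
Interpolate at f = 4/8 with slerp weights a = sin((1−f)δ)/sin δ ≈ 0.545, b = sin(fδ)/sin δ ≈ 0.545.
p = a·p₁ + b·p₂ ≈ (0.863, 0.109, 0.494); φ = arcsin(p_z) ≈ 29.59°, λ = atan2(p_y, p_x) ≈ 7.20°.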